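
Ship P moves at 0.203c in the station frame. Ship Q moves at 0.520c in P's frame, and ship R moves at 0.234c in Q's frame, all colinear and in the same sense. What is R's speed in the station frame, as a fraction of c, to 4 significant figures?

u ≈ 0.7701c

Compose boost 2: (0.520 + 0.203)/(1 + 0.520×0.203) = 0.7230/1.10556 = 0.653967
Compose boost 3: (0.234 + 0.653967)/(1 + 0.234×0.653967) = 0.887967/1.15303 = 0.7701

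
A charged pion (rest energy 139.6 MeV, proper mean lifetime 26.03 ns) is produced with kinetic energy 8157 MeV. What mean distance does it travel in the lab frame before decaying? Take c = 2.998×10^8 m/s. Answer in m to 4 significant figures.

γ = 1 + K/(m₀c²) = 1 + 8157/139.6 = 59.4312
β = √(1 − 1/γ²) = 0.999858
Dilated lifetime: γτ₀ = 59.4312 × 26.03 ns = 1546.99 ns
d = βc·γτ₀ = 0.999858 × (2.998×10^8 m/s) × 1.54699×10^-6 s = 463.7 m

d ≈ 463.7 m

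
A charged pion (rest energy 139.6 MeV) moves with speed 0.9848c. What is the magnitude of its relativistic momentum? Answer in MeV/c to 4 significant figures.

γ = 1/√(1 − 0.9848²) = 5.75731
p = γβm₀c = 5.75731 × 0.9848 × 139.6 MeV/c = 791.5 MeV/c

p ≈ 791.5 MeV/c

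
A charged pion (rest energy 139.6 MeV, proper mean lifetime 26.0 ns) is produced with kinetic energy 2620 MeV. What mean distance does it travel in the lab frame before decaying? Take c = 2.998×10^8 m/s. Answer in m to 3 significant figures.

d ≈ 154 m

γ = 1 + K/(m₀c²) = 1 + 2620/139.6 = 19.768
β = √(1 − 1/γ²) = 0.99872
Dilated lifetime: γτ₀ = 19.768 × 26.0 ns = 513.97 ns
d = βc·γτ₀ = 0.99872 × (2.998×10^8 m/s) × 5.1397×10^-7 s = 154 m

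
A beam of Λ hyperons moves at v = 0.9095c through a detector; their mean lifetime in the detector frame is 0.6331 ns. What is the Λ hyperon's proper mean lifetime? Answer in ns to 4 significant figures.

γ = 1/√(1 − 0.9095²) = 2.40556
Proper time: τ₀ = Δt/γ = 0.6331/2.40556 = 0.2632 ns

τ₀ ≈ 0.2632 ns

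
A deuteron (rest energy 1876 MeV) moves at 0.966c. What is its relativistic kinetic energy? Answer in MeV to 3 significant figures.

K ≈ 5380 MeV

γ = 1/√(1 − 0.966²) = 3.8678
K = (γ − 1)m₀c² = (3.8678 − 1) × 1876 MeV = 2.8678 × 1876 MeV = 5380 MeV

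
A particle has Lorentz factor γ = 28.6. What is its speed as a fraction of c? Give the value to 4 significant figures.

β ≈ 0.9994

β = √(1 − 1/γ²) = √(1 − 1/28.6²) = √(0.998777) = 0.9994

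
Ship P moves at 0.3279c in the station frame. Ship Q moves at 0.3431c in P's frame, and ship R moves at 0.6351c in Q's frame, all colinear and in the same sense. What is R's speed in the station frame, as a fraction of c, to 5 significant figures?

u ≈ 0.89530c

Compose boost 2: (0.3431 + 0.3279)/(1 + 0.3431×0.3279) = 0.67100/1.112502 = 0.6031447
Compose boost 3: (0.6351 + 0.6031447)/(1 + 0.6351×0.6031447) = 1.238245/1.383057 = 0.89530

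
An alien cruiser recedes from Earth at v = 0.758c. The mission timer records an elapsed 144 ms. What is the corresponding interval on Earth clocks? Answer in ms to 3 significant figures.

Δt ≈ 221 ms

γ = 1/√(1 − 0.758²) = 1.5331
Time dilation: Δt = γτ₀ = 1.5331 × 144 ms = 221 ms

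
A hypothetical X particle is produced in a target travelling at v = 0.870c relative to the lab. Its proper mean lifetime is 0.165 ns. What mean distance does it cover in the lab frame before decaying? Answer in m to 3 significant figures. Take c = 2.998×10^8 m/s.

d ≈ 0.0873 m

γ = 1/√(1 − 0.870²) = 2.0282
Dilated lifetime: Δt = γτ₀ = 2.0282 × 0.165 ns = 0.33465 ns
d = vΔt = 0.870c × 0.33465 ns = 2.6083×10^8 m/s × 3.3465×10^-10 s = 0.0873 m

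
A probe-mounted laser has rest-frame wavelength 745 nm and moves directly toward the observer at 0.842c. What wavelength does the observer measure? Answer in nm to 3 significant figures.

Relativistic Doppler: λ_obs = λ_src √((1−β)/(1+β))
= 745 × √(0.15800/1.8420) = 745 × 0.29288 = 218 nm

λ_obs ≈ 218 nm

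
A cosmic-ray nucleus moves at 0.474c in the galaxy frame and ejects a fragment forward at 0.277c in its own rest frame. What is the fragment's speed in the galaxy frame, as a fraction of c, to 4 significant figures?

u ≈ 0.6638c

Compose boost 2: (0.277 + 0.474)/(1 + 0.277×0.474) = 0.7510/1.13130 = 0.6638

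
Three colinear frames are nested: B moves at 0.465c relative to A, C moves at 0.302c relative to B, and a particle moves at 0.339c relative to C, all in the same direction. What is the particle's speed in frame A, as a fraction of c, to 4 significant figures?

Compose boost 2: (0.302 + 0.465)/(1 + 0.302×0.465) = 0.7670/1.14043 = 0.672553
Compose boost 3: (0.339 + 0.672553)/(1 + 0.339×0.672553) = 1.01155/1.22800 = 0.8237

u ≈ 0.8237c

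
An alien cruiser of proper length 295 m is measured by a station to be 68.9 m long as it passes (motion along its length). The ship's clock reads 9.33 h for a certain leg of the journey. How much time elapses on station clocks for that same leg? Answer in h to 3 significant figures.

Δt ≈ 39.9 h

Length contraction ⇒ γ = L₀/L = 295/68.9 = 4.2816
Time dilation: Δt = γτ₀ = 4.2816 × 9.33 h = 39.9 h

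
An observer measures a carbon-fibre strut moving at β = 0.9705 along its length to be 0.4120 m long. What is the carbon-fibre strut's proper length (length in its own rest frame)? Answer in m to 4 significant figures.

L₀ ≈ 1.709 m

γ = 1/√(1 − 0.9705²) = 4.14764
L₀ = γL = 4.14764 × 0.4120 = 1.709 m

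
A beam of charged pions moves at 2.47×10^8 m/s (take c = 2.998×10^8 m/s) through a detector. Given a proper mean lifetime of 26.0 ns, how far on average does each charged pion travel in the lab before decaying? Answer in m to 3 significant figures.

d ≈ 11.3 m

β = v/c = 2.47×10^8 / 2.998×10^8 = 0.82388
γ = 1/√(1 − 0.82388²) = 1.7644
Dilated lifetime: Δt = γτ₀ = 1.7644 × 26.0 ns = 45.875 ns
d = vΔt = 0.82388c × 45.875 ns = 2.4700×10^8 m/s × 4.5875×10^-8 s = 11.3 m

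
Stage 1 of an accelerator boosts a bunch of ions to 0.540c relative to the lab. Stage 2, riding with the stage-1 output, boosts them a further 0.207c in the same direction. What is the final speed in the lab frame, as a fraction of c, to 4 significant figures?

u ≈ 0.6719c

Compose boost 2: (0.207 + 0.540)/(1 + 0.207×0.540) = 0.7470/1.11178 = 0.6719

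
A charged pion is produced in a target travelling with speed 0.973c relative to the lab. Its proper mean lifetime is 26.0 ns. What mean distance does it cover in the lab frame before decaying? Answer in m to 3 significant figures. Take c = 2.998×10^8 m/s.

d ≈ 32.9 m

γ = 1/√(1 − 0.973²) = 4.3327
Dilated lifetime: Δt = γτ₀ = 4.3327 × 26.0 ns = 112.65 ns
d = vΔt = 0.973c × 112.65 ns = 2.9171×10^8 m/s × 1.1265×10^-7 s = 32.9 m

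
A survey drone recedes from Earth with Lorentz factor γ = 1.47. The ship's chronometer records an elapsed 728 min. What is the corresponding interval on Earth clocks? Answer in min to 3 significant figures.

γ = 1.47 (given)
Time dilation: Δt = γτ₀ = 1.47 × 728 min = 1070 min

Δt ≈ 1070 min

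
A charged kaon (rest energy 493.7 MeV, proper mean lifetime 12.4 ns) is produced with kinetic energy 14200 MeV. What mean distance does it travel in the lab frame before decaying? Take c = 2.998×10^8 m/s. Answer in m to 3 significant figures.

d ≈ 111 m

γ = 1 + K/(m₀c²) = 1 + 14200/493.7 = 29.762
β = √(1 − 1/γ²) = 0.99944
Dilated lifetime: γτ₀ = 29.762 × 12.4 ns = 369.05 ns
d = βc·γτ₀ = 0.99944 × (2.998×10^8 m/s) × 3.6905×10^-7 s = 111 m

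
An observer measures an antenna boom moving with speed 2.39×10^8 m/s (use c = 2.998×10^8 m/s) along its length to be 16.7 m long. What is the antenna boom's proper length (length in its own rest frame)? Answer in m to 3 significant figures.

β = v/c = 2.39×10^8 / 2.998×10^8 = 0.79720
γ = 1/√(1 − 0.79720²) = 1.6564
L₀ = γL = 1.6564 × 16.7 = 27.7 m

L₀ ≈ 27.7 m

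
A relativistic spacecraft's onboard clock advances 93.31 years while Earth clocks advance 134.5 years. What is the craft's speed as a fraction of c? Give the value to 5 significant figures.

β ≈ 0.72021

γ = Δt/τ₀ = 134.5/93.31 = 1.441432
β = √(1 − 1/γ²) = √(1 − 1/1.441432²) = 0.72021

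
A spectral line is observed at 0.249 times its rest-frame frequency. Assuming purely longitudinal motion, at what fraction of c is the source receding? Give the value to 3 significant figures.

f_obs/f_src = √((1−β)/(1+β)) = 0.249  ⇒  (1−β)/(1+β) = 0.062001
β = |1 − D²|/(1 + D²) = |1 − 0.062001|/(1 + 0.062001) = 0.883

β ≈ 0.883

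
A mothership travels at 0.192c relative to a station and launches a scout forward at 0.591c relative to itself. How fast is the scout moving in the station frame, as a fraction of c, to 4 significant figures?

Compose boost 2: (0.591 + 0.192)/(1 + 0.591×0.192) = 0.7830/1.11347 = 0.7032

u ≈ 0.7032c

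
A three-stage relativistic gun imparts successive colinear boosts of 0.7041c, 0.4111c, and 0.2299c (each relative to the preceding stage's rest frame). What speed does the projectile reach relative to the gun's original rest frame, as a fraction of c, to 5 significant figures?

Compose boost 2: (0.4111 + 0.7041)/(1 + 0.4111×0.7041) = 1.1152/1.289456 = 0.8648612
Compose boost 3: (0.2299 + 0.8648612)/(1 + 0.2299×0.8648612) = 1.094761/1.198832 = 0.91319

u ≈ 0.91319c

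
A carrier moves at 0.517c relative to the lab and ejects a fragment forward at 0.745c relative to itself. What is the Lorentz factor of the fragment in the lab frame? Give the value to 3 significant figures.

γ ≈ 2.43

u_lab = (0.745 + 0.517)/(1 + 0.745×0.517) = 1.262/1.38516 = 0.911083
γ = 1/√(1 − 0.911083²) = 2.43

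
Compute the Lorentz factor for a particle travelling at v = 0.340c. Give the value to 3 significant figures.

γ ≈ 1.06

γ = 1/√(1 − β²) = 1/√(1 − 0.340²) = 1/√(0.88440) = 1.06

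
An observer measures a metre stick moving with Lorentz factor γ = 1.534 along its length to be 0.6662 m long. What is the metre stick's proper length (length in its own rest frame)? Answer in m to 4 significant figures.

L₀ ≈ 1.022 m

γ = 1.534 (given)
L₀ = γL = 1.534 × 0.6662 = 1.022 m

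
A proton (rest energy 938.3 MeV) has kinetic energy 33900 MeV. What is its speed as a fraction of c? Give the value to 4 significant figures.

β ≈ 0.9996

γ = 1 + K/(m₀c²) = 1 + 33900/938.3 = 37.1292
β = √(1 − 1/γ²) = 0.9996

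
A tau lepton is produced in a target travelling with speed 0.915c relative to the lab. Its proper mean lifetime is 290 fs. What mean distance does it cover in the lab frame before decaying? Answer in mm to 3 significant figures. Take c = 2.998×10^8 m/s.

γ = 1/√(1 − 0.915²) = 2.4786
Dilated lifetime: Δt = γτ₀ = 2.4786 × 290 fs = 718.79 fs
d = vΔt = 0.915c × 718.79 fs = 2.7432×10^8 m/s × 7.1879×10^-13 s = 0.197 mm

d ≈ 0.197 mm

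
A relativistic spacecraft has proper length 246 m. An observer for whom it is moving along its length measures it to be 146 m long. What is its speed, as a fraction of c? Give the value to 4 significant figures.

γ = L₀/L = 246/146 = 1.68493
β = √(1 − 1/γ²) = 0.8048

β ≈ 0.8048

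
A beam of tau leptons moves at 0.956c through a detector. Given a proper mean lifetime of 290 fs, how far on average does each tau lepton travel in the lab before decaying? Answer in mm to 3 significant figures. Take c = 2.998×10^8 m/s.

d ≈ 0.283 mm

γ = 1/√(1 − 0.956²) = 3.4087
Dilated lifetime: Δt = γτ₀ = 3.4087 × 290 fs = 988.52 fs
d = vΔt = 0.956c × 988.52 fs = 2.8661×10^8 m/s × 9.8852×10^-13 s = 0.283 mm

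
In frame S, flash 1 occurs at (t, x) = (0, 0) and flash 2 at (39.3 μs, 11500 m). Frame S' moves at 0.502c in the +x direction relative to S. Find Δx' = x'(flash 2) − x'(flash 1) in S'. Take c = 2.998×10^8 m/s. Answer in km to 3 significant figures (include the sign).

γ = 1/√(1 − 0.502²) = 1.1562
Δx' = γ(Δx − vΔt) = 1.1562 × (11500 m − 0.502×(2.998×10^8 m/s)×39.3×10^-6 s)
= 1.1562 × (5585.4 m) = 6.46 km

Δx' ≈ 6.46 km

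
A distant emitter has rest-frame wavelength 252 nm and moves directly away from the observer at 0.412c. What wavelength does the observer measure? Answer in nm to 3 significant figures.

Relativistic Doppler: λ_obs = λ_src √((1+β)/(1−β))
= 252 × √(1.4120/0.58800) = 252 × 1.5496 = 391 nm

λ_obs ≈ 391 nm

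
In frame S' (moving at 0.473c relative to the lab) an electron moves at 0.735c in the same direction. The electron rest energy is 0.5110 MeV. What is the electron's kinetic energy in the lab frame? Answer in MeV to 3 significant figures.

K ≈ 0.642 MeV

u_lab = (0.735 + 0.473)/(1 + 0.735×0.473) = 0.896372
γ = 1/√(1 − 0.896372²) = 2.2558
K = (γ − 1)m₀c² = (2.2558 − 1) × 0.5110 = 1.2558 × 0.5110 = 0.642 MeV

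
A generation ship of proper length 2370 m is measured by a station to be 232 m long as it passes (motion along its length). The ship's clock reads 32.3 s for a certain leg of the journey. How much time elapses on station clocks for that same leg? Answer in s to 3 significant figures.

Δt ≈ 330 s

Length contraction ⇒ γ = L₀/L = 2370/232 = 10.216
Time dilation: Δt = γτ₀ = 10.216 × 32.3 s = 330 s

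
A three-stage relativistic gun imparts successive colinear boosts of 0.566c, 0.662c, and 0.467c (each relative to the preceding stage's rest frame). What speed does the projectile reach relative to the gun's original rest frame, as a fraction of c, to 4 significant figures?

Compose boost 2: (0.662 + 0.566)/(1 + 0.662×0.566) = 1.228/1.37469 = 0.893291
Compose boost 3: (0.467 + 0.893291)/(1 + 0.467×0.893291) = 1.36029/1.41717 = 0.9599

u ≈ 0.9599c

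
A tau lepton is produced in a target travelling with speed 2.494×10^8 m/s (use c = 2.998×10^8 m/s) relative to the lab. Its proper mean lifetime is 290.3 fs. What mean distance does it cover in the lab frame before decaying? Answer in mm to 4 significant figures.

β = v/c = 2.494×10^8 / 2.998×10^8 = 0.831888
γ = 1/√(1 − 0.831888²) = 1.80198
Dilated lifetime: Δt = γτ₀ = 1.80198 × 290.3 fs = 523.116 fs
d = vΔt = 0.831888c × 523.116 fs = 2.49400×10^8 m/s × 5.23116×10^-13 s = 0.1305 mm

d ≈ 0.1305 mm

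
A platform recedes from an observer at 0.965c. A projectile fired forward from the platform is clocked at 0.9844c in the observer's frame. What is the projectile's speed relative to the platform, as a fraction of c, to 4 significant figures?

u' ≈ 0.3876c

Inverse velocity addition: u' = (u − v)/(1 − uv/c²)
= (0.9844 − 0.965)/(1 − 0.9844×0.965) = 0.01940/0.0500540 = 0.3876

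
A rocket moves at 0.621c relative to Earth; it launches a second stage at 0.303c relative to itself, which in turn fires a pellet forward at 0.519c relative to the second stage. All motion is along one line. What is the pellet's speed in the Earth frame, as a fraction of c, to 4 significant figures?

Compose boost 2: (0.303 + 0.621)/(1 + 0.303×0.621) = 0.9240/1.18816 = 0.777671
Compose boost 3: (0.519 + 0.777671)/(1 + 0.519×0.777671) = 1.29667/1.40361 = 0.9238

u ≈ 0.9238c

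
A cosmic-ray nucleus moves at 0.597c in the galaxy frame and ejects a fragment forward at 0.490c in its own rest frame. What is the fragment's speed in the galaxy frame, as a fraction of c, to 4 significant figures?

u ≈ 0.8410c

Compose boost 2: (0.490 + 0.597)/(1 + 0.490×0.597) = 1.087/1.29253 = 0.8410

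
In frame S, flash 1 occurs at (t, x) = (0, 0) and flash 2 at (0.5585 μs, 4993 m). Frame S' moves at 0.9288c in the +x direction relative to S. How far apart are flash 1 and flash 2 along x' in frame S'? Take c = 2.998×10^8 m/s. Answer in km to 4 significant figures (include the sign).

γ = 1/√(1 − 0.9288²) = 2.69846
Δx' = γ(Δx − vΔt) = 2.69846 × (4993 m − 0.9288×(2.998×10^8 m/s)×0.5585×10^-6 s)
= 2.69846 × (4837.48 m) = 13.05 km

Δx' ≈ 13.05 km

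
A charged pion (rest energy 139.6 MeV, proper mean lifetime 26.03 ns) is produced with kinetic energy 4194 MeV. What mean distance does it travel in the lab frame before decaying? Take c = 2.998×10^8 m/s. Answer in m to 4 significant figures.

γ = 1 + K/(m₀c²) = 1 + 4194/139.6 = 31.0430
β = √(1 − 1/γ²) = 0.999481
Dilated lifetime: γτ₀ = 31.0430 × 26.03 ns = 808.049 ns
d = βc·γτ₀ = 0.999481 × (2.998×10^8 m/s) × 8.08049×10^-7 s = 242.1 m

d ≈ 242.1 m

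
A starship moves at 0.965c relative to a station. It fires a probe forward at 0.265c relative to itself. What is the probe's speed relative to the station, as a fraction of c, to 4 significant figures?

Relativistic velocity addition: u = (u' + v)/(1 + u'v/c²)
= (0.265 + 0.965)/(1 + 0.265×0.965) = 1.230/1.25572 = 0.9795

u ≈ 0.9795c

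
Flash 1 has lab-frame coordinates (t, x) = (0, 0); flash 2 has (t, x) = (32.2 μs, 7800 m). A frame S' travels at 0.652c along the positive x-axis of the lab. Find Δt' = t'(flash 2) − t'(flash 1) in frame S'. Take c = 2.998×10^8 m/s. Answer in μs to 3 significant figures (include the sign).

γ = 1/√(1 − 0.652²) = 1.3189
Δt' = γ(Δt − vΔx/c²) = 1.3189 × (32.2 μs − 0.652×7800 m / (2.998×10^8 m/s))
= 1.3189 × (15.237 μs) = 20.1 μs

Δt' ≈ 20.1 μs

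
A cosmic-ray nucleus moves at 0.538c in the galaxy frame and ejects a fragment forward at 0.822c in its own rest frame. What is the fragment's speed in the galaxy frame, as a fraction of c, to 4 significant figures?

Compose boost 2: (0.822 + 0.538)/(1 + 0.822×0.538) = 1.360/1.44224 = 0.9430

u ≈ 0.9430c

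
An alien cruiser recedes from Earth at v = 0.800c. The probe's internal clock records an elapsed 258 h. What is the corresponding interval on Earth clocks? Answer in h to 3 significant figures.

Δt ≈ 430 h

γ = 1/√(1 − 0.800²) = 1.6667
Time dilation: Δt = γτ₀ = 1.6667 × 258 h = 430 h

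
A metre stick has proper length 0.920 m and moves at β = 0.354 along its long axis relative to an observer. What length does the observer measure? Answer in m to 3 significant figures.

L ≈ 0.860 m

γ = 1/√(1 − 0.354²) = 1.0692
Length contraction: L = L₀/γ = 0.920/1.0692 = 0.860 m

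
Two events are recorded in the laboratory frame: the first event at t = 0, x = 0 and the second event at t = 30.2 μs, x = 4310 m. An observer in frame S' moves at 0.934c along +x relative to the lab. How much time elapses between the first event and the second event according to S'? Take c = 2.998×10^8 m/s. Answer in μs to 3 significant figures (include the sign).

Δt' ≈ 46.9 μs

γ = 1/√(1 − 0.934²) = 2.7990
Δt' = γ(Δt − vΔx/c²) = 2.7990 × (30.2 μs − 0.934×4310 m / (2.998×10^8 m/s))
= 2.7990 × (16.773 μs) = 46.9 μs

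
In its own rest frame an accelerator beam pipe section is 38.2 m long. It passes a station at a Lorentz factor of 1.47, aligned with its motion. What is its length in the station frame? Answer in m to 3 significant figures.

γ = 1.47 (given)
Length contraction: L = L₀/γ = 38.2/1.47 = 26.0 m

L ≈ 26.0 m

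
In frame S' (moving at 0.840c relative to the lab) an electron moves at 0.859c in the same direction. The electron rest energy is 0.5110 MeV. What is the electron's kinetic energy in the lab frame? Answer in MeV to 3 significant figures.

u_lab = (0.859 + 0.840)/(1 + 0.859×0.840) = 0.986896
γ = 1/√(1 − 0.986896²) = 6.1973
K = (γ − 1)m₀c² = (6.1973 − 1) × 0.5110 = 5.1973 × 0.5110 = 2.66 MeV

K ≈ 2.66 MeV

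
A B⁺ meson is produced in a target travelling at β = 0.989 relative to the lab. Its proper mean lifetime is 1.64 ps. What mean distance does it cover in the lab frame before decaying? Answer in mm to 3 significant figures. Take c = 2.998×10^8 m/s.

d ≈ 3.29 mm

γ = 1/√(1 − 0.989²) = 6.7606
Dilated lifetime: Δt = γτ₀ = 6.7606 × 1.64 ps = 11.087 ps
d = vΔt = 0.989c × 11.087 ps = 2.9650×10^8 m/s × 1.1087×10^-11 s = 3.29 mm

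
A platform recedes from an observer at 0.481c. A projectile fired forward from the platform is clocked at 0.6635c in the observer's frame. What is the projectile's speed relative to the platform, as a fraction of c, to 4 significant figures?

u' ≈ 0.2680c

Inverse velocity addition: u' = (u − v)/(1 − uv/c²)
= (0.6635 − 0.481)/(1 − 0.6635×0.481) = 0.1825/0.680856 = 0.2680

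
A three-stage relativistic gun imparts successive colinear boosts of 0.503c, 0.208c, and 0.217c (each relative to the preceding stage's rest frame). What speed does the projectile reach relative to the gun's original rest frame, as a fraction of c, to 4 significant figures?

u ≈ 0.7552c

Compose boost 2: (0.208 + 0.503)/(1 + 0.208×0.503) = 0.7110/1.10462 = 0.643658
Compose boost 3: (0.217 + 0.643658)/(1 + 0.217×0.643658) = 0.860658/1.13967 = 0.7552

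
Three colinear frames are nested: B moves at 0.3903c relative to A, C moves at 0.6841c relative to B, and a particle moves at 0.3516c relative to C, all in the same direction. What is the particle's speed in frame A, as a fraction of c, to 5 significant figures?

u ≈ 0.92407c

Compose boost 2: (0.6841 + 0.3903)/(1 + 0.6841×0.3903) = 1.0744/1.267004 = 0.8479845
Compose boost 3: (0.3516 + 0.8479845)/(1 + 0.3516×0.8479845) = 1.199585/1.298151 = 0.92407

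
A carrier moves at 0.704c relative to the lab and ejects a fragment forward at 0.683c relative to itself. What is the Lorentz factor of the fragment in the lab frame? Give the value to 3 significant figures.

γ ≈ 2.85

u_lab = (0.683 + 0.704)/(1 + 0.683×0.704) = 1.387/1.48083 = 0.936636
γ = 1/√(1 − 0.936636²) = 2.85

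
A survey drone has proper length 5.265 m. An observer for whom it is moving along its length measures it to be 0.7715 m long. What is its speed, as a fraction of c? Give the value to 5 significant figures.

γ = L₀/L = 5.265/0.7715 = 6.824368
β = √(1 − 1/γ²) = 0.98921

β ≈ 0.98921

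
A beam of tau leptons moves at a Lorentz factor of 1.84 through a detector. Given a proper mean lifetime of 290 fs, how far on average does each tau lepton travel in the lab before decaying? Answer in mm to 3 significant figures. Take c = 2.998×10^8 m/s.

β = √(1 − 1/γ²) = √(1 − 1/1.84²) = 0.83942
Dilated lifetime: Δt = γτ₀ = 1.84 × 290 fs = 533.60 fs
d = vΔt = 0.83942c × 533.60 fs = 2.5166×10^8 m/s × 5.3360×10^-13 s = 0.134 mm

d ≈ 0.134 mm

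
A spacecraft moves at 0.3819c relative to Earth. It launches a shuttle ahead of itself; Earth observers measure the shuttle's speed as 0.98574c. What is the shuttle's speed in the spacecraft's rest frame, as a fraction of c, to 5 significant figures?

u' ≈ 0.96840c

Inverse velocity addition: u' = (u − v)/(1 − uv/c²)
= (0.98574 − 0.3819)/(1 − 0.98574×0.3819) = 0.60384/0.6235459 = 0.96840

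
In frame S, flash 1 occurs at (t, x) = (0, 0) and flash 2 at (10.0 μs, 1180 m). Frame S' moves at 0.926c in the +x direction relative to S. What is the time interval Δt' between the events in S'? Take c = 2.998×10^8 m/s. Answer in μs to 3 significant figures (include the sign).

γ = 1/√(1 − 0.926²) = 2.6488
Δt' = γ(Δt − vΔx/c²) = 2.6488 × (10.0 μs − 0.926×1180 m / (2.998×10^8 m/s))
= 2.6488 × (6.3553 μs) = 16.8 μs

Δt' ≈ 16.8 μs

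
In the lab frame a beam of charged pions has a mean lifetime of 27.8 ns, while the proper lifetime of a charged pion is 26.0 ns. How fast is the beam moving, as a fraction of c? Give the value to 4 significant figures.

β ≈ 0.3540

γ = Δt/τ₀ = 27.8/26.0 = 1.06923
β = √(1 − 1/γ²) = √(1 − 1/1.06923²) = 0.3540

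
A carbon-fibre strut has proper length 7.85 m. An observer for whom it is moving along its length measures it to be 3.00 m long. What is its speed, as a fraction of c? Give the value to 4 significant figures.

γ = L₀/L = 7.85/3.00 = 2.61667
β = √(1 − 1/γ²) = 0.9241

β ≈ 0.9241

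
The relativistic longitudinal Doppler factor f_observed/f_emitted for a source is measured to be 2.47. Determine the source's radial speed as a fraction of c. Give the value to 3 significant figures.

f_obs/f_src = √((1+β)/(1−β)) = 2.47  ⇒  (1+β)/(1−β) = 6.1009
β = |1 − D²|/(1 + D²) = |1 − 6.1009|/(1 + 6.1009) = 0.718

β ≈ 0.718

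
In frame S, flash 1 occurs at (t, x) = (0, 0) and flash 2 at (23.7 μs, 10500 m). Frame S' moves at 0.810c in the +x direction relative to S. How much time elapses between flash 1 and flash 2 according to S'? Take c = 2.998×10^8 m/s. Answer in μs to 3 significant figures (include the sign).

Δt' ≈ -7.96 μs

γ = 1/√(1 − 0.810²) = 1.7052
Δt' = γ(Δt − vΔx/c²) = 1.7052 × (23.7 μs − 0.810×10500 m / (2.998×10^8 m/s))
= 1.7052 × (-4.6689 μs) = -7.96 μs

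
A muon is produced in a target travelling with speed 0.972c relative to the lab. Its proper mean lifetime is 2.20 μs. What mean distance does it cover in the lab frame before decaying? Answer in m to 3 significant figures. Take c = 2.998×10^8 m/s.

d ≈ 2730 m

γ = 1/√(1 − 0.972²) = 4.2557
Dilated lifetime: Δt = γτ₀ = 4.2557 × 2.20 μs = 9.3625 μs
d = vΔt = 0.972c × 9.3625 μs = 2.9141×10^8 m/s × 9.3625×10^-6 s = 2730 m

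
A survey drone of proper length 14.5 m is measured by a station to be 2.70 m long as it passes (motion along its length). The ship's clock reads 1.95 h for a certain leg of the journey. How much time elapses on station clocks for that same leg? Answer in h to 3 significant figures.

Δt ≈ 10.5 h

Length contraction ⇒ γ = L₀/L = 14.5/2.70 = 5.3704
Time dilation: Δt = γτ₀ = 5.3704 × 1.95 h = 10.5 h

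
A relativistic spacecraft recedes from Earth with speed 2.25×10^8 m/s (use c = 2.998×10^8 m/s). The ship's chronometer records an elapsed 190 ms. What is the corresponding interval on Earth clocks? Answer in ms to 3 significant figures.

β = v/c = 2.25×10^8 / 2.998×10^8 = 0.75050
γ = 1/√(1 − 0.75050²) = 1.5132
Time dilation: Δt = γτ₀ = 1.5132 × 190 ms = 287 ms

Δt ≈ 287 ms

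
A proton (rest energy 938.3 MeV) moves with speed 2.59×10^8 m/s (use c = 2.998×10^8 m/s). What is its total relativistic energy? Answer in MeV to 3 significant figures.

E ≈ 1860 MeV

β = v/c = 2.59×10^8 / 2.998×10^8 = 0.86391
γ = 1/√(1 − 0.86391²) = 1.9855
E = γm₀c² = 1.9855 × 938.3 MeV = 1860 MeV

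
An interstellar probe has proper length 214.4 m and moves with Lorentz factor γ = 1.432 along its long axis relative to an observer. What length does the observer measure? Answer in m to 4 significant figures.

L ≈ 149.7 m

γ = 1.432 (given)
Length contraction: L = L₀/γ = 214.4/1.432 = 149.7 m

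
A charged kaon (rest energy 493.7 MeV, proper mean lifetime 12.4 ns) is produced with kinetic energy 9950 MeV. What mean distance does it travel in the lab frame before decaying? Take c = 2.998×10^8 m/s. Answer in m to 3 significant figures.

γ = 1 + K/(m₀c²) = 1 + 9950/493.7 = 21.154
β = √(1 − 1/γ²) = 0.99888
Dilated lifetime: γτ₀ = 21.154 × 12.4 ns = 262.31 ns
d = βc·γτ₀ = 0.99888 × (2.998×10^8 m/s) × 2.6231×10^-7 s = 78.6 m

d ≈ 78.6 m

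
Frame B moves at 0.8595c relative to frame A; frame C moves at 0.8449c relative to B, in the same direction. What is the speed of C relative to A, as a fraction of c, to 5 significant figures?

u ≈ 0.98738c

Compose boost 2: (0.8449 + 0.8595)/(1 + 0.8449×0.8595) = 1.7044/1.726192 = 0.98738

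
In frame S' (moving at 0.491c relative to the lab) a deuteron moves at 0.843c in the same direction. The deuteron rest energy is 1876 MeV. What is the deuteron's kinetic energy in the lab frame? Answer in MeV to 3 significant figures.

K ≈ 3780 MeV

u_lab = (0.843 + 0.491)/(1 + 0.843×0.491) = 0.943481
γ = 1/√(1 − 0.943481²) = 3.0173
K = (γ − 1)m₀c² = (3.0173 − 1) × 1876 = 2.0173 × 1876 = 3780 MeV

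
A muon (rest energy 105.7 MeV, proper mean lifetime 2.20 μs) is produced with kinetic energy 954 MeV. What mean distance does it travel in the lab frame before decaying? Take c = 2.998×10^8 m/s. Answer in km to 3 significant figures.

d ≈ 6.58 km

γ = 1 + K/(m₀c²) = 1 + 954/105.7 = 10.026
β = √(1 − 1/γ²) = 0.99501
Dilated lifetime: γτ₀ = 10.026 × 2.20 μs = 22.056 μs
d = βc·γτ₀ = 0.99501 × (2.998×10^8 m/s) × 2.2056×10^-5 s = 6.58 km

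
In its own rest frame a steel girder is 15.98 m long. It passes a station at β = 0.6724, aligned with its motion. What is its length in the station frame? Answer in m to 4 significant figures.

L ≈ 11.83 m

γ = 1/√(1 − 0.6724²) = 1.35101
Length contraction: L = L₀/γ = 15.98/1.35101 = 11.83 m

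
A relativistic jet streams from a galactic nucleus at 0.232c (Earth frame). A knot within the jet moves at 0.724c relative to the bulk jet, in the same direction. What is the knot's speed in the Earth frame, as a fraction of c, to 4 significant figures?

Relativistic velocity addition: u = (u' + v)/(1 + u'v/c²)
= (0.724 + 0.232)/(1 + 0.724×0.232) = 0.9560/1.16797 = 0.8185

u ≈ 0.8185c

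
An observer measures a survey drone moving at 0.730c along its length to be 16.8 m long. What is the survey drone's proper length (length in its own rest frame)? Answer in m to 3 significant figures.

L₀ ≈ 24.6 m

γ = 1/√(1 − 0.730²) = 1.4632
L₀ = γL = 1.4632 × 16.8 = 24.6 m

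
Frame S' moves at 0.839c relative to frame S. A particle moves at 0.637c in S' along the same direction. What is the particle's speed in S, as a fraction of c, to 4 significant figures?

u ≈ 0.9619c

Relativistic velocity addition: u = (u' + v)/(1 + u'v/c²)
= (0.637 + 0.839)/(1 + 0.637×0.839) = 1.476/1.53444 = 0.9619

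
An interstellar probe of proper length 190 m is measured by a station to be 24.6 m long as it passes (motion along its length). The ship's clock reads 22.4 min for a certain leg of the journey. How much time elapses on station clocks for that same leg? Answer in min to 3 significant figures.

Length contraction ⇒ γ = L₀/L = 190/24.6 = 7.7236
Time dilation: Δt = γτ₀ = 7.7236 × 22.4 min = 173 min

Δt ≈ 173 min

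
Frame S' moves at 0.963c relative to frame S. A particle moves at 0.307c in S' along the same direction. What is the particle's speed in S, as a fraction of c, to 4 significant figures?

Relativistic velocity addition: u = (u' + v)/(1 + u'v/c²)
= (0.307 + 0.963)/(1 + 0.307×0.963) = 1.270/1.29564 = 0.9802

u ≈ 0.9802c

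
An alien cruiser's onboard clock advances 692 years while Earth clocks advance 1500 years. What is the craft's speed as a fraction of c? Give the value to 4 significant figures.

γ = Δt/τ₀ = 1500/692 = 2.16763
β = √(1 − 1/γ²) = √(1 − 1/2.16763²) = 0.8872

β ≈ 0.8872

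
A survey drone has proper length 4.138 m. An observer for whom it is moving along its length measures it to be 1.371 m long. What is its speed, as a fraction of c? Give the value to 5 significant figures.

β ≈ 0.94352

γ = L₀/L = 4.138/1.371 = 3.018235
β = √(1 − 1/γ²) = 0.94352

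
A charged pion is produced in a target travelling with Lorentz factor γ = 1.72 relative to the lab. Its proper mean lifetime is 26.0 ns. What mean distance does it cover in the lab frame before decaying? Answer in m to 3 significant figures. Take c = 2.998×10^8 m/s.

β = √(1 − 1/γ²) = √(1 − 1/1.72²) = 0.81362
Dilated lifetime: Δt = γτ₀ = 1.72 × 26.0 ns = 44.720 ns
d = vΔt = 0.81362c × 44.720 ns = 2.4392×10^8 m/s × 4.4720×10^-8 s = 10.9 m

d ≈ 10.9 m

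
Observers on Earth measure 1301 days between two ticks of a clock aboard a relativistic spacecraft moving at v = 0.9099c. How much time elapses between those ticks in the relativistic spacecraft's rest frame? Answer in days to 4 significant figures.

τ₀ ≈ 539.7 days

γ = 1/√(1 − 0.9099²) = 2.41064
Proper time: τ₀ = Δt/γ = 1301/2.41064 = 539.7 days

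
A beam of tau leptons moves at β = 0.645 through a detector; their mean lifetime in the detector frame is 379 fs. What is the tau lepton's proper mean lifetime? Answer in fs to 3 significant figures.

γ = 1/√(1 − 0.645²) = 1.3086
Proper time: τ₀ = Δt/γ = 379/1.3086 = 290 fs

τ₀ ≈ 290 fs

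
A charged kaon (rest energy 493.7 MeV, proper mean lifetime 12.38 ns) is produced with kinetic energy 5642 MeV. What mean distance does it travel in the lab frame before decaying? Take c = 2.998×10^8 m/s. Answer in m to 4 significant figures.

γ = 1 + K/(m₀c²) = 1 + 5642/493.7 = 12.4280
β = √(1 − 1/γ²) = 0.996758
Dilated lifetime: γτ₀ = 12.4280 × 12.38 ns = 153.859 ns
d = βc·γτ₀ = 0.996758 × (2.998×10^8 m/s) × 1.53859×10^-7 s = 45.98 m

d ≈ 45.98 m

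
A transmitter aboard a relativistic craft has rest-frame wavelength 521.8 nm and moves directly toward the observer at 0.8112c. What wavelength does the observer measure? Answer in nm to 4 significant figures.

Relativistic Doppler: λ_obs = λ_src √((1−β)/(1+β))
= 521.8 × √(0.188800/1.81120) = 521.8 × 0.322863 = 168.5 nm

λ_obs ≈ 168.5 nm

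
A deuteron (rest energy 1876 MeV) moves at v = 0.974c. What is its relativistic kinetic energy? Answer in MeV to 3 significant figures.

γ = 1/√(1 − 0.974²) = 4.4141
K = (γ − 1)m₀c² = (4.4141 − 1) × 1876 MeV = 3.4141 × 1876 MeV = 6400 MeV

K ≈ 6400 MeV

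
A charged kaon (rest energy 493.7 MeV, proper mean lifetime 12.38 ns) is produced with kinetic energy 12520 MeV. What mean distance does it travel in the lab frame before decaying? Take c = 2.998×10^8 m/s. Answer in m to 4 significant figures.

γ = 1 + K/(m₀c²) = 1 + 12520/493.7 = 26.3595
β = √(1 − 1/γ²) = 0.999280
Dilated lifetime: γτ₀ = 26.3595 × 12.38 ns = 326.331 ns
d = βc·γτ₀ = 0.999280 × (2.998×10^8 m/s) × 3.26331×10^-7 s = 97.76 m

d ≈ 97.76 m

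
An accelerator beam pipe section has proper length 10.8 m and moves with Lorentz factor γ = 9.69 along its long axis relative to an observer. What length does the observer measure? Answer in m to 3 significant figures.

γ = 9.69 (given)
Length contraction: L = L₀/γ = 10.8/9.69 = 1.11 m

L ≈ 1.11 m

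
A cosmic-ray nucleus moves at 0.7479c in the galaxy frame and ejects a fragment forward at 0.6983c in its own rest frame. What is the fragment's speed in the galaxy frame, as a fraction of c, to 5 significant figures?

Compose boost 2: (0.6983 + 0.7479)/(1 + 0.6983×0.7479) = 1.4462/1.522259 = 0.95004

u ≈ 0.95004c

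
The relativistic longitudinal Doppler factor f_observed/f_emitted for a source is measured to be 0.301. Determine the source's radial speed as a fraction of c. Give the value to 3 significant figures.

β ≈ 0.834

f_obs/f_src = √((1−β)/(1+β)) = 0.301  ⇒  (1−β)/(1+β) = 0.090601
β = |1 − D²|/(1 + D²) = |1 − 0.090601|/(1 + 0.090601) = 0.834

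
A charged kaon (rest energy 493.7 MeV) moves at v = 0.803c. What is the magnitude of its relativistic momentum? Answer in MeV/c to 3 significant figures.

γ = 1/√(1 − 0.803²) = 1.6779
p = γβm₀c = 1.6779 × 0.803 × 493.7 MeV/c = 665 MeV/c

p ≈ 665 MeV/c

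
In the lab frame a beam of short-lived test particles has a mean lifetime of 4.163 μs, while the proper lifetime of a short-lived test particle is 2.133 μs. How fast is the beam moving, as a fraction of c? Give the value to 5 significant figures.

β ≈ 0.85876

γ = Δt/τ₀ = 4.163/2.133 = 1.951711
β = √(1 − 1/γ²) = √(1 − 1/1.951711²) = 0.85876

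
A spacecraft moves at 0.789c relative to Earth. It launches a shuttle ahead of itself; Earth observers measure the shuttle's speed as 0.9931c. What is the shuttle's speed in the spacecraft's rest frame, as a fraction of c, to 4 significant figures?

u' ≈ 0.9430c

Inverse velocity addition: u' = (u − v)/(1 − uv/c²)
= (0.9931 − 0.789)/(1 − 0.9931×0.789) = 0.2041/0.216444 = 0.9430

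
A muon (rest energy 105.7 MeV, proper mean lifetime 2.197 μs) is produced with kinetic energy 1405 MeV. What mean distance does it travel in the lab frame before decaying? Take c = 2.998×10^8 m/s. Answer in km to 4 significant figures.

γ = 1 + K/(m₀c²) = 1 + 1405/105.7 = 14.2923
β = √(1 − 1/γ²) = 0.997549
Dilated lifetime: γτ₀ = 14.2923 × 2.197 μs = 31.4003 μs
d = βc·γτ₀ = 0.997549 × (2.998×10^8 m/s) × 3.14003×10^-5 s = 9.391 km

d ≈ 9.391 km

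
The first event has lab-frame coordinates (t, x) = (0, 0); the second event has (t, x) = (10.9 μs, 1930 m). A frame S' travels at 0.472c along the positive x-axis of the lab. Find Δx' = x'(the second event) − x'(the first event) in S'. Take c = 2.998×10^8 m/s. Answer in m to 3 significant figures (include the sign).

Δx' ≈ 440 m

γ = 1/√(1 − 0.472²) = 1.1343
Δx' = γ(Δx − vΔt) = 1.1343 × (1930 m − 0.472×(2.998×10^8 m/s)×10.9×10^-6 s)
= 1.1343 × (387.59 m) = 440 m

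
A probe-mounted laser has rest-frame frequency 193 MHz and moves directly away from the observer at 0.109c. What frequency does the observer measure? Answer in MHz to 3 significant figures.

Relativistic Doppler: f_obs = f_src √((1−β)/(1+β))
= 193 × √(0.89100/1.1090) = 193 × 0.89634 = 173 MHz

f_obs ≈ 173 MHz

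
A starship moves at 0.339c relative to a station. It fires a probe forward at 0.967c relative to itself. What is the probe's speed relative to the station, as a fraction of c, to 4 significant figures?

Relativistic velocity addition: u = (u' + v)/(1 + u'v/c²)
= (0.967 + 0.339)/(1 + 0.967×0.339) = 1.306/1.32781 = 0.9836

u ≈ 0.9836c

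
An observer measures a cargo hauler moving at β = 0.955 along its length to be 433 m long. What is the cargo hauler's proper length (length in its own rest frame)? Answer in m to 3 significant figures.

γ = 1/√(1 − 0.955²) = 3.3715
L₀ = γL = 3.3715 × 433 = 1460 m

L₀ ≈ 1460 m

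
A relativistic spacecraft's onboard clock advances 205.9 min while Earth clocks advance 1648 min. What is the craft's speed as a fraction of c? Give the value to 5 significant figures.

β ≈ 0.99216

γ = Δt/τ₀ = 1648/205.9 = 8.003885
β = √(1 − 1/γ²) = √(1 − 1/8.003885²) = 0.99216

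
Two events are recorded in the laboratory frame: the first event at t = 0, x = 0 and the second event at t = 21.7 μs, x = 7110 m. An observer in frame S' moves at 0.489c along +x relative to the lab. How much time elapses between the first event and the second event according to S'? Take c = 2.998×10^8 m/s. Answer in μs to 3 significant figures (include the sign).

Δt' ≈ 11.6 μs

γ = 1/√(1 − 0.489²) = 1.1464
Δt' = γ(Δt − vΔx/c²) = 1.1464 × (21.7 μs − 0.489×7110 m / (2.998×10^8 m/s))
= 1.1464 × (10.103 μs) = 11.6 μs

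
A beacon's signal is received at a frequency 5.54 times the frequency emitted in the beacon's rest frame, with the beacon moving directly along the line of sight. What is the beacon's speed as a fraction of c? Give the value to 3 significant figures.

β ≈ 0.937

f_obs/f_src = √((1+β)/(1−β)) = 5.54  ⇒  (1+β)/(1−β) = 30.692
β = |1 − D²|/(1 + D²) = |1 − 30.692|/(1 + 30.692) = 0.937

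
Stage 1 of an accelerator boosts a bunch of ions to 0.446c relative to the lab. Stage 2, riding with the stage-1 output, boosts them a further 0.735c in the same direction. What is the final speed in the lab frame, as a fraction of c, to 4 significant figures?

Compose boost 2: (0.735 + 0.446)/(1 + 0.735×0.446) = 1.181/1.32781 = 0.8894

u ≈ 0.8894c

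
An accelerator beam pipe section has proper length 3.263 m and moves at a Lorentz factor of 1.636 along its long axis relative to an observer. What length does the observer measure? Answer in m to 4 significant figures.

L ≈ 1.994 m

γ = 1.636 (given)
Length contraction: L = L₀/γ = 3.263/1.636 = 1.994 m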